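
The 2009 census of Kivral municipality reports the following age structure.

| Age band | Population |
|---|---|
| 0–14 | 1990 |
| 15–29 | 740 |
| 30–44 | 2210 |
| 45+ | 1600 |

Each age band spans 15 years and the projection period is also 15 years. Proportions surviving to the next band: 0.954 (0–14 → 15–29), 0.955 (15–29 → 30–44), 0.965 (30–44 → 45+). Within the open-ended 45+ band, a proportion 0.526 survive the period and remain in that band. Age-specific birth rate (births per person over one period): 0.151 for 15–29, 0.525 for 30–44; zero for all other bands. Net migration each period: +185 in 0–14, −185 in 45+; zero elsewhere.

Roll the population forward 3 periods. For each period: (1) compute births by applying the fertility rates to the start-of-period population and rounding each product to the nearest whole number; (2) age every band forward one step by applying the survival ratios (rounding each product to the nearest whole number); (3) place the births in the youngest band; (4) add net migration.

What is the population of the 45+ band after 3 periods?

2599

Let band 1 be 0–14 through band 4 = 45+.
After projecting period 1:
Births: 740 × 0.151 = 112  |  2210 × 0.525 = 1160 ⇒ total 1272
Band 2: 1990 × 0.954 = 1898
Band 3: 740 × 0.955 = 707
Band 4: 2210 × 0.965 + 1600 × 0.526 = 2133 + 842 = 2975
Net migration: Band 1 + 185 → 1457; Band 4 − 185 → 2790
End of period: [1457, 1898, 707, 2790]
After projecting period 2:
Births: 1898 × 0.151 = 287  |  707 × 0.525 = 371 ⇒ total 658
Band 2: 1457 × 0.954 = 1390
Band 3: 1898 × 0.955 = 1813
Band 4: 707 × 0.965 + 2790 × 0.526 = 682 + 1468 = 2150
Net migration: Band 1 + 185 → 843; Band 4 − 185 → 1965
End of period: [843, 1390, 1813, 1965]
After projecting period 3:
Births: 1390 × 0.151 = 210  |  1813 × 0.525 = 952 ⇒ total 1162
Band 2: 843 × 0.954 = 804
Band 3: 1390 × 0.955 = 1327
Band 4: 1813 × 0.965 + 1965 × 0.526 = 1750 + 1034 = 2784
Net migration: Band 1 + 185 → 1347; Band 4 − 185 → 2599
End of period: [1347, 804, 1327, 2599]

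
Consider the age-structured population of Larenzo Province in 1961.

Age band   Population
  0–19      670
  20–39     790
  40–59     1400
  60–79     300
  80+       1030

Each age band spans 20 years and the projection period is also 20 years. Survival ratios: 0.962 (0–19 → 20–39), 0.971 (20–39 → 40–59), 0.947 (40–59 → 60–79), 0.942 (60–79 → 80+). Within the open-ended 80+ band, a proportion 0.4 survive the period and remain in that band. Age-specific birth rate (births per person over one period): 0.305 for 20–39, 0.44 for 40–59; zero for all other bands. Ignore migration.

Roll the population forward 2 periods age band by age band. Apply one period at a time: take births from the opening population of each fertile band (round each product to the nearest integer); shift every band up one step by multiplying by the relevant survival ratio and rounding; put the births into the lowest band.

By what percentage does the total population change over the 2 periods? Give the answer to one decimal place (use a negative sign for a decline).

1.1

Numbering the bands 1..5 from youngest to oldest:
After projecting period 1:
Births: 790 × 0.305 = 241 ; 1400 × 0.44 = 616 → total 857
Band 2: 670 × 0.962 = 645
Band 3: 790 × 0.971 = 767
Band 4: 1400 × 0.947 = 1326
Band 5: 300 × 0.942 + 1030 × 0.4 = 283 + 412 = 695
End of period: [857, 645, 767, 1326, 695]
After projecting period 2:
Births: 645 × 0.305 = 197 ; 767 × 0.44 = 337 → total 534
Band 2: 857 × 0.962 = 824
Band 3: 645 × 0.971 = 626
Band 4: 767 × 0.947 = 726
Band 5: 1326 × 0.942 + 695 × 0.4 = 1249 + 278 = 1527
End of period: [534, 824, 626, 726, 1527]
Total: 4190 → 4237; change = 47; percentage change = 1.1%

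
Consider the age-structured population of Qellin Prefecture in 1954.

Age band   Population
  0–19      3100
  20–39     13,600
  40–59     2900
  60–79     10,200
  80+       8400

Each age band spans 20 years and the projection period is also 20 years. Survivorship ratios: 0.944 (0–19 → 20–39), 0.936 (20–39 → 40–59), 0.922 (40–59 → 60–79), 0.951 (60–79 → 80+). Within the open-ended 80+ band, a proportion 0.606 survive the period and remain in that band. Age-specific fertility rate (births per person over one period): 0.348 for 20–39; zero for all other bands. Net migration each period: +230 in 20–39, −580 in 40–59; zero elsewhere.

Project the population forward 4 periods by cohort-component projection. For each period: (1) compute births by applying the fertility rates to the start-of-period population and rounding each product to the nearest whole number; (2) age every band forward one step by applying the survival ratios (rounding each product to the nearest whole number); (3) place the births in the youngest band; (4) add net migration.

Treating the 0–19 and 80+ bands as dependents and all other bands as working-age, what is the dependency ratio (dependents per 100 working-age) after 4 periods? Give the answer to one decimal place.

Period 1:
Births: 13600 * 0.348 = 4733
20–39: 3100 * 0.944 = 2926
40–59: 13600 * 0.936 = 12730
60–79: 2900 * 0.922 = 2674
80+: 10200 * 0.951 + 8400 * 0.606 = 9700 + 5090 = 14790
Net migration: 20–39 + 230 → 3156; 40–59 − 580 → 12150
End of period: [4733, 3156, 12150, 2674, 14790]
Period 2:
Births: 3156 * 0.348 = 1098
20–39: 4733 * 0.944 = 4468
40–59: 3156 * 0.936 = 2954
60–79: 12150 * 0.922 = 11202
80+: 2674 * 0.951 + 14790 * 0.606 = 2543 + 8963 = 11506
Net migration: 20–39 + 230 → 4698; 40–59 − 580 → 2374
End of period: [1098, 4698, 2374, 11202, 11506]
Period 3:
Births: 4698 * 0.348 = 1635
20–39: 1098 * 0.944 = 1037
40–59: 4698 * 0.936 = 4397
60–79: 2374 * 0.922 = 2189
80+: 11202 * 0.951 + 11506 * 0.606 = 10653 + 6973 = 17626
Net migration: 20–39 + 230 → 1267; 40–59 − 580 → 3817
End of period: [1635, 1267, 3817, 2189, 17626]
Period 4:
Births: 1267 * 0.348 = 441
20–39: 1635 * 0.944 = 1543
40–59: 1267 * 0.936 = 1186
60–79: 3817 * 0.922 = 3519
80+: 2189 * 0.951 + 17626 * 0.606 = 2082 + 10681 = 12763
Net migration: 20–39 + 230 → 1773; 40–59 − 580 → 606
End of period: [441, 1773, 606, 3519, 12763]
Dependents (band 0–19 + band 80+) = 441 + 12763 = 13204; working-age = 5898; ratio = 13204/5898 × 100 = 223.9

223.9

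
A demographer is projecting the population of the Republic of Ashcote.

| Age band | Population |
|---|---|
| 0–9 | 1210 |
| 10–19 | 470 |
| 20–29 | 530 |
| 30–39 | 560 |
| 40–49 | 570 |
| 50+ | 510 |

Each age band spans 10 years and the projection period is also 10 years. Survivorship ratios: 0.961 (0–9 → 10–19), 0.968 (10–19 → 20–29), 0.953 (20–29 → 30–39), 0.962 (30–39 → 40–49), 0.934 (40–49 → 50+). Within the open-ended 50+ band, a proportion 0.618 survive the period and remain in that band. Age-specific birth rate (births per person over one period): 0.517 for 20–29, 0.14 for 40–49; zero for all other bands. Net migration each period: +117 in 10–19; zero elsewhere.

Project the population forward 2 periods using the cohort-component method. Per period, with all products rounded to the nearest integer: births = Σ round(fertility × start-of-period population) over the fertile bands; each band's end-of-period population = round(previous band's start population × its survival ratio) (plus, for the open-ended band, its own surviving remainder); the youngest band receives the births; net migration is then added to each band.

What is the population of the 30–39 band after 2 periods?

434

Let band 1 be 0–9 through band 6 = 50+.
Period 1.
Births: 530 * 0.517 = 274  |  570 * 0.14 = 80 → 354
Band 2: 1210 * 0.961 = 1163
Band 3: 470 * 0.968 = 455
Band 4: 530 * 0.953 = 505
Band 5: 560 * 0.962 = 539
Band 6: 570 * 0.934 + 510 * 0.618 = 532 + 315 = 847
Net migration: Band 2 + 117 → 1280
→ [354, 1280, 455, 505, 539, 847]
Period 2.
Births: 455 * 0.517 = 235  |  539 * 0.14 = 75 → 310
Band 2: 354 * 0.961 = 340
Band 3: 1280 * 0.968 = 1239
Band 4: 455 * 0.953 = 434
Band 5: 505 * 0.962 = 486
Band 6: 539 * 0.934 + 847 * 0.618 = 503 + 523 = 1026
Net migration: Band 2 + 117 → 457
→ [310, 457, 1239, 434, 486, 1026]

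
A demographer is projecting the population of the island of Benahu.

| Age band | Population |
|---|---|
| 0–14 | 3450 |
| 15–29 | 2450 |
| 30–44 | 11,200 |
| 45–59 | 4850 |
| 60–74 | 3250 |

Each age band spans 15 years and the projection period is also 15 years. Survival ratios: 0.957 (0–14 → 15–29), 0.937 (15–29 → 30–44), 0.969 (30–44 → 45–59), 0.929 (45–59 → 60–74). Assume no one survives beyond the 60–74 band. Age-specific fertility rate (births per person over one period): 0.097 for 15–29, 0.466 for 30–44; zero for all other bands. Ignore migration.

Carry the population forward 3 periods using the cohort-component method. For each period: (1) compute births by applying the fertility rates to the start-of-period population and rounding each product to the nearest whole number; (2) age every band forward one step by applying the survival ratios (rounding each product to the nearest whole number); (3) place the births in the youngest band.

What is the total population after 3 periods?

(Bands numbered youngest = 1 to oldest = 5.)
After projecting period 1:
Births: 2450 * 0.097 = 238 ; 11200 * 0.466 = 5219 → total 5457
Band 2: 3450 * 0.957 = 3302
Band 3: 2450 * 0.937 = 2296
Band 4: 11200 * 0.969 = 10853
Band 5: 4850 * 0.929 = 4506
Population now: 0–14=5457, 15–29=3302, 30–44=2296, 45–59=10853, 60–74=4506
After projecting period 2:
Births: 3302 * 0.097 = 320 ; 2296 * 0.466 = 1070 → total 1390
Band 2: 5457 * 0.957 = 5222
Band 3: 3302 * 0.937 = 3094
Band 4: 2296 * 0.969 = 2225
Band 5: 10853 * 0.929 = 10082
Population now: 0–14=1390, 15–29=5222, 30–44=3094, 45–59=2225, 60–74=10082
After projecting period 3:
Births: 5222 * 0.097 = 507 ; 3094 * 0.466 = 1442 → total 1949
Band 2: 1390 * 0.957 = 1330
Band 3: 5222 * 0.937 = 4893
Band 4: 3094 * 0.969 = 2998
Band 5: 2225 * 0.929 = 2067
Population now: 0–14=1949, 15–29=1330, 30–44=4893, 45–59=2998, 60–74=2067
Total after period 3: 1949 + 1330 + 4893 + 2998 + 2067 = 13237

13237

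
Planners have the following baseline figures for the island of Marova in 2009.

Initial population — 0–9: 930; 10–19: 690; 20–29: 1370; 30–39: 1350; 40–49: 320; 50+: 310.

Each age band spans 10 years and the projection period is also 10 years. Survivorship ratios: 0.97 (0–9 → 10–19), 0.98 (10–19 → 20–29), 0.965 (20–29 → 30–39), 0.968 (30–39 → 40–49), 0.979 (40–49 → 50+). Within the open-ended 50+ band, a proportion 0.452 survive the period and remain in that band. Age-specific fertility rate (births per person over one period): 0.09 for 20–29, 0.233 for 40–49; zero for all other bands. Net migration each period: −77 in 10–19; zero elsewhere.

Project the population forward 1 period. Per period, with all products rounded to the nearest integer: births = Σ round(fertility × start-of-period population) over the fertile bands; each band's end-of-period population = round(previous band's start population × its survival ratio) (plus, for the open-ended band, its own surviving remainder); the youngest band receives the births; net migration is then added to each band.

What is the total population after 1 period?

4781

Numbering the bands 1..6 from youngest to oldest:
Period 1.
Births: 1370 * 0.09 = 123 ; 320 * 0.233 = 75 — total 198
Band 2: 930 * 0.97 = 902
Band 3: 690 * 0.98 = 676
Band 4: 1370 * 0.965 = 1322
Band 5: 1350 * 0.968 = 1307
Band 6: 320 * 0.979 + 310 * 0.452 = 313 + 140 = 453
Net migration: Band 2 − 77 → 825
→ [198, 825, 676, 1322, 1307, 453]
Total after period 1: 198 + 825 + 676 + 1322 + 1307 + 453 = 4781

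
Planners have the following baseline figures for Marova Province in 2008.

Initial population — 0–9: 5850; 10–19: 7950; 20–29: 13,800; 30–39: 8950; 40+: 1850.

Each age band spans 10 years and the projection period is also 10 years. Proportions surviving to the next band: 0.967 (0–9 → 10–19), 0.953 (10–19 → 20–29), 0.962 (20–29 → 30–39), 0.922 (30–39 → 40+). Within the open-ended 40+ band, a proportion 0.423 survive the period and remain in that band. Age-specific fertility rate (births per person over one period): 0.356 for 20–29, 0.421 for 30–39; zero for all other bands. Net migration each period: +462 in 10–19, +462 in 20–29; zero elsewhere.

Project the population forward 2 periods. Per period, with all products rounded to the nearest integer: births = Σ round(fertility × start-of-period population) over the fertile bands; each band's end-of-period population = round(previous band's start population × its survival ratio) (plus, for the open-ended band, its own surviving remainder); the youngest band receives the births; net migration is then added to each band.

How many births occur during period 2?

[period 1]
Births: 13800 × 0.356 = 4913  |  8950 × 0.421 = 3768 → total 8681
10–19: 5850 × 0.967 = 5657
20–29: 7950 × 0.953 = 7576
30–39: 13800 × 0.962 = 13276
40+: 8950 × 0.922 + 1850 × 0.423 = 8252 + 783 = 9035
Net migration: 10–19 + 462 → 6119; 20–29 + 462 → 8038
Population now: 0–9=8681, 10–19=6119, 20–29=8038, 30–39=13276, 40+=9035
[period 2]
Births: 8038 × 0.356 = 2862  |  13276 × 0.421 = 5589 → total 8451
10–19: 8681 × 0.967 = 8395
20–29: 6119 × 0.953 = 5831
30–39: 8038 × 0.962 = 7733
40+: 13276 × 0.922 + 9035 × 0.423 = 12240 + 3822 = 16062
Net migration: 10–19 + 462 → 8857; 20–29 + 462 → 6293
Population now: 0–9=8451, 10–19=8857, 20–29=6293, 30–39=7733, 40+=16062

8451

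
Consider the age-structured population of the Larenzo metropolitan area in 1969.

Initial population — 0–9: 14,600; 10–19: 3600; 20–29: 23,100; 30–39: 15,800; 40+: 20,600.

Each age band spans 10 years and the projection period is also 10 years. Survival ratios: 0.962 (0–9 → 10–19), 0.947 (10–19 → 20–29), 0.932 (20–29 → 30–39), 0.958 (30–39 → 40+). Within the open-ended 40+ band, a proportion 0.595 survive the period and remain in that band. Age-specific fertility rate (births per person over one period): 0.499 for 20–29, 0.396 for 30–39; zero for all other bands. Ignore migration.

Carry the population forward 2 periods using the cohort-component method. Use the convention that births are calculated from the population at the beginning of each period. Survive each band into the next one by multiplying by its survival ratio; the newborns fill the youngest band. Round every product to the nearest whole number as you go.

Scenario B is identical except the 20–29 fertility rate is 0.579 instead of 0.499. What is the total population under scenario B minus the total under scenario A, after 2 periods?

2051

Period 1:
Births: 23100 × 0.499 = 11527, 15800 × 0.396 = 6257 ⇒ total 17784
10–19: 14600 × 0.962 = 14045
20–29: 3600 × 0.947 = 3409
30–39: 23100 × 0.932 = 21529
40+: 15800 × 0.958 + 20600 × 0.595 = 15136 + 12257 = 27393
Giving 17784 / 14045 / 3409 / 21529 / 27393.
Period 2:
Births: 3409 × 0.499 = 1701, 21529 × 0.396 = 8525 ⇒ total 10226
10–19: 17784 × 0.962 = 17108
20–29: 14045 × 0.947 = 13301
30–39: 3409 × 0.932 = 3177
40+: 21529 × 0.958 + 27393 × 0.595 = 20625 + 16299 = 36924
Giving 10226 / 17108 / 13301 / 3177 / 36924.
Scenario A total after 2 periods: 80736
Scenario B projection —
Period 1:
Births: 23100 × 0.579 = 13375, 15800 × 0.396 = 6257 ⇒ total 19632
10–19: 14600 × 0.962 = 14045
20–29: 3600 × 0.947 = 3409
30–39: 23100 × 0.932 = 21529
40+: 15800 × 0.958 + 20600 × 0.595 = 15136 + 12257 = 27393
Giving 19632 / 14045 / 3409 / 21529 / 27393.
Period 2:
Births: 3409 × 0.579 = 1974, 21529 × 0.396 = 8525 ⇒ total 10499
10–19: 19632 × 0.962 = 18886
20–29: 14045 × 0.947 = 13301
30–39: 3409 × 0.932 = 3177
40+: 21529 × 0.958 + 27393 × 0.595 = 20625 + 16299 = 36924
Giving 10499 / 18886 / 13301 / 3177 / 36924.
Scenario B total after 2 periods: 82787
Difference B − A = 82787 − 80736 = 2051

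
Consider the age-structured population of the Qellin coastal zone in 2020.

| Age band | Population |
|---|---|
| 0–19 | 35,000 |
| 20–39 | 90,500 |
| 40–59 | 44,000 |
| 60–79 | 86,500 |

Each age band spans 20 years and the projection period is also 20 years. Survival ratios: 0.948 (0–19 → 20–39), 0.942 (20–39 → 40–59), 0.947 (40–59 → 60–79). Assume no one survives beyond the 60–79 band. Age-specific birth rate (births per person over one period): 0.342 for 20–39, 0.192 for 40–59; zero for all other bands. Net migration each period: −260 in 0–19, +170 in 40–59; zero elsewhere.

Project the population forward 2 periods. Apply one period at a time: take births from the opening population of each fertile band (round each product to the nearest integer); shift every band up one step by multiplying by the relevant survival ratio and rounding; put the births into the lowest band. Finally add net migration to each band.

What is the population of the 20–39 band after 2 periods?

Period 1:
Births: 90500 * 0.342 = 30951 ; 44000 * 0.192 = 8448 ⇒ total 39399
20–39: 35000 * 0.948 = 33180
40–59: 90500 * 0.942 = 85251
60–79: 44000 * 0.947 = 41668
Net migration: 0–19 − 260 → 39139; 40–59 + 170 → 85421
Giving 39139 / 33180 / 85421 / 41668.
Period 2:
Births: 33180 * 0.342 = 11348 ; 85421 * 0.192 = 16401 ⇒ total 27749
20–39: 39139 * 0.948 = 37104
40–59: 33180 * 0.942 = 31256
60–79: 85421 * 0.947 = 80894
Net migration: 0–19 − 260 → 27489; 40–59 + 170 → 31426
Giving 27489 / 37104 / 31426 / 80894.

37104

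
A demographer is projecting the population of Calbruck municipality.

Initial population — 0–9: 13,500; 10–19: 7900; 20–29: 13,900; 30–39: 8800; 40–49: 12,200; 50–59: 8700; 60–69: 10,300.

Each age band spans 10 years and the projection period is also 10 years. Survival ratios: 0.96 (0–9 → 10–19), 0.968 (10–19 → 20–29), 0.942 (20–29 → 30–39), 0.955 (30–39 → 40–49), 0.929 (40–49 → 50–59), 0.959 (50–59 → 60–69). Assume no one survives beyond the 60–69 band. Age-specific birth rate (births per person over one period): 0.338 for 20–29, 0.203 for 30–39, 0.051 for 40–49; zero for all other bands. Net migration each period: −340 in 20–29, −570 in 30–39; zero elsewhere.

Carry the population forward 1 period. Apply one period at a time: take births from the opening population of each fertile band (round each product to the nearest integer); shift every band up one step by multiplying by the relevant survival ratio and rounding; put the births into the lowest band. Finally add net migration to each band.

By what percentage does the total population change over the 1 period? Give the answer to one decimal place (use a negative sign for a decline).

Numbering the bands 1..7 from youngest to oldest:
After projecting period 1:
Births: 13900 × 0.338 = 4698  |  8800 × 0.203 = 1786  |  12200 × 0.051 = 622 — total 7106
Band 2: 13500 × 0.96 = 12960
Band 3: 7900 × 0.968 = 7647
Band 4: 13900 × 0.942 = 13094
Band 5: 8800 × 0.955 = 8404
Band 6: 12200 × 0.929 = 11334
Band 7: 8700 × 0.959 = 8343
Net migration: Band 3 − 340 → 7307; Band 4 − 570 → 12524
End of period: [7106, 12960, 7307, 12524, 8404, 11334, 8343]
Total: 75300 → 67978; change = -7322; percentage change = -9.7%

-9.7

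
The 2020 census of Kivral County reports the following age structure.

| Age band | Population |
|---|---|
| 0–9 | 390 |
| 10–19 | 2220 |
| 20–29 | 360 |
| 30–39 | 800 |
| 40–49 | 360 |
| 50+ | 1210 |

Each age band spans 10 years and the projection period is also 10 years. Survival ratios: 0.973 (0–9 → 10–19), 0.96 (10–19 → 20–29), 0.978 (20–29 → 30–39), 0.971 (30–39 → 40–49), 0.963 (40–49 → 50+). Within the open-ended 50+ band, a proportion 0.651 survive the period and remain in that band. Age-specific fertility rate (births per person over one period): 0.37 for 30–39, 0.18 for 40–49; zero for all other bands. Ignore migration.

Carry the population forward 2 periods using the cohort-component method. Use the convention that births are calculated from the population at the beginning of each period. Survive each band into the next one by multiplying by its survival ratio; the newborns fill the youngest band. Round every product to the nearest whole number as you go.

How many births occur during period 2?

270

Numbering the groups 1..6 from youngest to oldest:
Period 1.
Births: 800 * 0.37 = 296, 360 * 0.18 = 65 ⇒ total 361
Group 2: 390 * 0.973 = 379
Group 3: 2220 * 0.96 = 2131
Group 4: 360 * 0.978 = 352
Group 5: 800 * 0.971 = 777
Group 6: 360 * 0.963 + 1210 * 0.651 = 347 + 788 = 1135
→ [361, 379, 2131, 352, 777, 1135]
Period 2.
Births: 352 * 0.37 = 130, 777 * 0.18 = 140 ⇒ total 270
Group 2: 361 * 0.973 = 351
Group 3: 379 * 0.96 = 364
Group 4: 2131 * 0.978 = 2084
Group 5: 352 * 0.971 = 342
Group 6: 777 * 0.963 + 1135 * 0.651 = 748 + 739 = 1487
→ [270, 351, 364, 2084, 342, 1487]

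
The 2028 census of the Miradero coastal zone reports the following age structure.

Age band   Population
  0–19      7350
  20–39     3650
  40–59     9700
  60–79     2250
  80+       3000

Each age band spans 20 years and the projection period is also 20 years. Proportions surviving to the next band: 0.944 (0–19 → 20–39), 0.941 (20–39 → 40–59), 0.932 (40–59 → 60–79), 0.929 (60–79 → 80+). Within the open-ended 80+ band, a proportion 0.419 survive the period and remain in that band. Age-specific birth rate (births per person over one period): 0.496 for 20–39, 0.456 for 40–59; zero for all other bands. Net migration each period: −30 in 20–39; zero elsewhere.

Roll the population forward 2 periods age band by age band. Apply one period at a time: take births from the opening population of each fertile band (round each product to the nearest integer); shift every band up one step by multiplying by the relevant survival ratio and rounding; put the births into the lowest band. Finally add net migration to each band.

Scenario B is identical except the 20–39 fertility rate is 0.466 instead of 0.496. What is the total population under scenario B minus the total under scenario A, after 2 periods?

Period 1.
Births: 3650 × 0.496 = 1810  |  9700 × 0.456 = 4423 ⇒ total 6233
20–39: 7350 × 0.944 = 6938
40–59: 3650 × 0.941 = 3435
60–79: 9700 × 0.932 = 9040
80+: 2250 × 0.929 + 3000 × 0.419 = 2090 + 1257 = 3347
Net migration: 20–39 − 30 → 6908
Population now: 0–19=6233, 20–39=6908, 40–59=3435, 60–79=9040, 80+=3347
Period 2.
Births: 6908 × 0.496 = 3426  |  3435 × 0.456 = 1566 ⇒ total 4992
20–39: 6233 × 0.944 = 5884
40–59: 6908 × 0.941 = 6500
60–79: 3435 × 0.932 = 3201
80+: 9040 × 0.929 + 3347 × 0.419 = 8398 + 1402 = 9800
Net migration: 20–39 − 30 → 5854
Population now: 0–19=4992, 20–39=5854, 40–59=6500, 60–79=3201, 80+=9800
Scenario A total after 2 periods: 30347
Scenario B projection —
Period 1.
Births: 3650 × 0.466 = 1701  |  9700 × 0.456 = 4423 ⇒ total 6124
20–39: 7350 × 0.944 = 6938
40–59: 3650 × 0.941 = 3435
60–79: 9700 × 0.932 = 9040
80+: 2250 × 0.929 + 3000 × 0.419 = 2090 + 1257 = 3347
Net migration: 20–39 − 30 → 6908
Population now: 0–19=6124, 20–39=6908, 40–59=3435, 60–79=9040, 80+=3347
Period 2.
Births: 6908 × 0.466 = 3219  |  3435 × 0.456 = 1566 ⇒ total 4785
20–39: 6124 × 0.944 = 5781
40–59: 6908 × 0.941 = 6500
60–79: 3435 × 0.932 = 3201
80+: 9040 × 0.929 + 3347 × 0.419 = 8398 + 1402 = 9800
Net migration: 20–39 − 30 → 5751
Population now: 0–19=4785, 20–39=5751, 40–59=6500, 60–79=3201, 80+=9800
Scenario B total after 2 periods: 30037
Difference B − A = 30037 − 30347 = -310

-310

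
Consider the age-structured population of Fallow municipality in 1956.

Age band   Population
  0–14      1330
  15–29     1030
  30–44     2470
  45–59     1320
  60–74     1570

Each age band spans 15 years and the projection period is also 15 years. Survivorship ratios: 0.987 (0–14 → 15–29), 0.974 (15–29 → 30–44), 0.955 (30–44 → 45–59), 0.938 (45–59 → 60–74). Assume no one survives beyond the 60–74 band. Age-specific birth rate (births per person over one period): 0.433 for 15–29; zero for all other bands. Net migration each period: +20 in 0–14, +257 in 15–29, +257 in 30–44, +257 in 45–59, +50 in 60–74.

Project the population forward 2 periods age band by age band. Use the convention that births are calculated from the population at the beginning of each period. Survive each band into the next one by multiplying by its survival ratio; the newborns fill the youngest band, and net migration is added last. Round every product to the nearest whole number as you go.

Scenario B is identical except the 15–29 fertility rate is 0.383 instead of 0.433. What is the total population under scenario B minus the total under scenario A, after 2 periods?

[period 1]
Births: 1030 × 0.433 = 446
15–29: 1330 × 0.987 = 1313
30–44: 1030 × 0.974 = 1003
45–59: 2470 × 0.955 = 2359
60–74: 1320 × 0.938 = 1238
Net migration: 0–14 + 20 → 466; 15–29 + 257 → 1570; 30–44 + 257 → 1260; 45–59 + 257 → 2616; 60–74 + 50 → 1288
Giving 466 / 1570 / 1260 / 2616 / 1288.
[period 2]
Births: 1570 × 0.433 = 680
15–29: 466 × 0.987 = 460
30–44: 1570 × 0.974 = 1529
45–59: 1260 × 0.955 = 1203
60–74: 2616 × 0.938 = 2454
Net migration: 0–14 + 20 → 700; 15–29 + 257 → 717; 30–44 + 257 → 1786; 45–59 + 257 → 1460; 60–74 + 50 → 2504
Giving 700 / 717 / 1786 / 1460 / 2504.
Scenario A total after 2 periods: 7167
Scenario B projection —
[period 1]
Births: 1030 × 0.383 = 394
15–29: 1330 × 0.987 = 1313
30–44: 1030 × 0.974 = 1003
45–59: 2470 × 0.955 = 2359
60–74: 1320 × 0.938 = 1238
Net migration: 0–14 + 20 → 414; 15–29 + 257 → 1570; 30–44 + 257 → 1260; 45–59 + 257 → 2616; 60–74 + 50 → 1288
Giving 414 / 1570 / 1260 / 2616 / 1288.
[period 2]
Births: 1570 × 0.383 = 601
15–29: 414 × 0.987 = 409
30–44: 1570 × 0.974 = 1529
45–59: 1260 × 0.955 = 1203
60–74: 2616 × 0.938 = 2454
Net migration: 0–14 + 20 → 621; 15–29 + 257 → 666; 30–44 + 257 → 1786; 45–59 + 257 → 1460; 60–74 + 50 → 2504
Giving 621 / 666 / 1786 / 1460 / 2504.
Scenario B total after 2 periods: 7037
Difference B − A = 7037 − 7167 = -130

-130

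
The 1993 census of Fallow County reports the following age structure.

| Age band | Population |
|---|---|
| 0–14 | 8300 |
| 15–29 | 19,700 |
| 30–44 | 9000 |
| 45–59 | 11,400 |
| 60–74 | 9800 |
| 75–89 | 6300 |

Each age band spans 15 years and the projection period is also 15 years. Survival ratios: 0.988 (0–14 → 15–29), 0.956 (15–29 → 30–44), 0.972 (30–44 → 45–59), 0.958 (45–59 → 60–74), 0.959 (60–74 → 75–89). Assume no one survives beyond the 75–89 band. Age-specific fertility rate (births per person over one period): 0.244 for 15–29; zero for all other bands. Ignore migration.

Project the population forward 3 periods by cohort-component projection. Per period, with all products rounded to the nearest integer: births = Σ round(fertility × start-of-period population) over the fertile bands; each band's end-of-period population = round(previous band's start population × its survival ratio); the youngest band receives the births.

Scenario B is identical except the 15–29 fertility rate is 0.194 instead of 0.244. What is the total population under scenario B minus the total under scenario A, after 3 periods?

Period 1:
Births: 19700 * 0.244 = 4807
15–29: 8300 * 0.988 = 8200
30–44: 19700 * 0.956 = 18833
45–59: 9000 * 0.972 = 8748
60–74: 11400 * 0.958 = 10921
75–89: 9800 * 0.959 = 9398
→ [4807, 8200, 18833, 8748, 10921, 9398]
Period 2:
Births: 8200 * 0.244 = 2001
15–29: 4807 * 0.988 = 4749
30–44: 8200 * 0.956 = 7839
45–59: 18833 * 0.972 = 18306
60–74: 8748 * 0.958 = 8381
75–89: 10921 * 0.959 = 10473
→ [2001, 4749, 7839, 18306, 8381, 10473]
Period 3:
Births: 4749 * 0.244 = 1159
15–29: 2001 * 0.988 = 1977
30–44: 4749 * 0.956 = 4540
45–59: 7839 * 0.972 = 7620
60–74: 18306 * 0.958 = 17537
75–89: 8381 * 0.959 = 8037
→ [1159, 1977, 4540, 7620, 17537, 8037]
Scenario A total after 3 periods: 40870
Scenario B projection —
Period 1:
Births: 19700 * 0.194 = 3822
15–29: 8300 * 0.988 = 8200
30–44: 19700 * 0.956 = 18833
45–59: 9000 * 0.972 = 8748
60–74: 11400 * 0.958 = 10921
75–89: 9800 * 0.959 = 9398
→ [3822, 8200, 18833, 8748, 10921, 9398]
Period 2:
Births: 8200 * 0.194 = 1591
15–29: 3822 * 0.988 = 3776
30–44: 8200 * 0.956 = 7839
45–59: 18833 * 0.972 = 18306
60–74: 8748 * 0.958 = 8381
75–89: 10921 * 0.959 = 10473
→ [1591, 3776, 7839, 18306, 8381, 10473]
Period 3:
Births: 3776 * 0.194 = 733
15–29: 1591 * 0.988 = 1572
30–44: 3776 * 0.956 = 3610
45–59: 7839 * 0.972 = 7620
60–74: 18306 * 0.958 = 17537
75–89: 8381 * 0.959 = 8037
→ [733, 1572, 3610, 7620, 17537, 8037]
Scenario B total after 3 periods: 39109
Difference B − A = 39109 − 40870 = -1761

-1761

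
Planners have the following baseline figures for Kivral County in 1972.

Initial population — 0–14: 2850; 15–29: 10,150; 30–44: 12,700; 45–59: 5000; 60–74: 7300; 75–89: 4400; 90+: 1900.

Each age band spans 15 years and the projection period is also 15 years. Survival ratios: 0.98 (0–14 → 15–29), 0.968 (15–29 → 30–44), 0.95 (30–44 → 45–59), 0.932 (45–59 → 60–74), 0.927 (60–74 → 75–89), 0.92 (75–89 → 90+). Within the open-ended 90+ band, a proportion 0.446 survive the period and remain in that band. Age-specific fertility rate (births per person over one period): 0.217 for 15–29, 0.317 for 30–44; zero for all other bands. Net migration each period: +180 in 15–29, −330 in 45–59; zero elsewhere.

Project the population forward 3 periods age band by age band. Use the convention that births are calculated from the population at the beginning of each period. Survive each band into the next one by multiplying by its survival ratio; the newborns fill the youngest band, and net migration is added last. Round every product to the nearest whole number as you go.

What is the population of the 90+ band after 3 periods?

Numbering the bands 1..7 from youngest to oldest:
— Period 1 —
Births: 10150 × 0.217 = 2203 ; 12700 × 0.317 = 4026 ⇒ total 6229
Band 2: 2850 × 0.98 = 2793
Band 3: 10150 × 0.968 = 9825
Band 4: 12700 × 0.95 = 12065
Band 5: 5000 × 0.932 = 4660
Band 6: 7300 × 0.927 = 6767
Band 7: 4400 × 0.92 + 1900 × 0.446 = 4048 + 847 = 4895
Net migration: Band 2 + 180 → 2973; Band 4 − 330 → 11735
Population now: 0–14=6229, 15–29=2973, 30–44=9825, 45–59=11735, 60–74=4660, 75–89=6767, 90+=4895
— Period 2 —
Births: 2973 × 0.217 = 645 ; 9825 × 0.317 = 3115 ⇒ total 3760
Band 2: 6229 × 0.98 = 6104
Band 3: 2973 × 0.968 = 2878
Band 4: 9825 × 0.95 = 9334
Band 5: 11735 × 0.932 = 10937
Band 6: 4660 × 0.927 = 4320
Band 7: 6767 × 0.92 + 4895 × 0.446 = 6226 + 2183 = 8409
Net migration: Band 2 + 180 → 6284; Band 4 − 330 → 9004
Population now: 0–14=3760, 15–29=6284, 30–44=2878, 45–59=9004, 60–74=10937, 75–89=4320, 90+=8409
— Period 3 —
Births: 6284 × 0.217 = 1364 ; 2878 × 0.317 = 912 ⇒ total 2276
Band 2: 3760 × 0.98 = 3685
Band 3: 6284 × 0.968 = 6083
Band 4: 2878 × 0.95 = 2734
Band 5: 9004 × 0.932 = 8392
Band 6: 10937 × 0.927 = 10139
Band 7: 4320 × 0.92 + 8409 × 0.446 = 3974 + 3750 = 7724
Net migration: Band 2 + 180 → 3865; Band 4 − 330 → 2404
Population now: 0–14=2276, 15–29=3865, 30–44=6083, 45–59=2404, 60–74=8392, 75–89=10139, 90+=7724

7724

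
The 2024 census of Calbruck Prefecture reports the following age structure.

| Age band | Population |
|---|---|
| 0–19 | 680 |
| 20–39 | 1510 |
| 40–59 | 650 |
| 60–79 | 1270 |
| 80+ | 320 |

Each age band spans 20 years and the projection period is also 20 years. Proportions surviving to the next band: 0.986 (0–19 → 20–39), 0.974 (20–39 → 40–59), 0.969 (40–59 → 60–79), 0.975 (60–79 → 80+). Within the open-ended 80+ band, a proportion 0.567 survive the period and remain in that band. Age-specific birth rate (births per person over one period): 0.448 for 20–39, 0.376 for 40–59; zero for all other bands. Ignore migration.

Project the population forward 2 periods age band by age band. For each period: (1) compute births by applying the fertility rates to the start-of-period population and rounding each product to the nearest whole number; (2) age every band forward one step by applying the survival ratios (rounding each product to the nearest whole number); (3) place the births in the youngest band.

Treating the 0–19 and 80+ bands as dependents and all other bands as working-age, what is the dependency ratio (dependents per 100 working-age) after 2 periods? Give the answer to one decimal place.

76.1

Numbering the groups 1..5 from youngest to oldest:
Period 1:
Births: 1510 × 0.448 = 676 ; 650 × 0.376 = 244 → 920
Group 2: 680 × 0.986 = 670
Group 3: 1510 × 0.974 = 1471
Group 4: 650 × 0.969 = 630
Group 5: 1270 × 0.975 + 320 × 0.567 = 1238 + 181 = 1419
End of period: [920, 670, 1471, 630, 1419]
Period 2:
Births: 670 × 0.448 = 300 ; 1471 × 0.376 = 553 → 853
Group 2: 920 × 0.986 = 907
Group 3: 670 × 0.974 = 653
Group 4: 1471 × 0.969 = 1425
Group 5: 630 × 0.975 + 1419 × 0.567 = 614 + 805 = 1419
End of period: [853, 907, 653, 1425, 1419]
Dependents (band 0–19 + band 80+) = 853 + 1419 = 2272; working-age = 2985; ratio = 2272/2985 × 100 = 76.1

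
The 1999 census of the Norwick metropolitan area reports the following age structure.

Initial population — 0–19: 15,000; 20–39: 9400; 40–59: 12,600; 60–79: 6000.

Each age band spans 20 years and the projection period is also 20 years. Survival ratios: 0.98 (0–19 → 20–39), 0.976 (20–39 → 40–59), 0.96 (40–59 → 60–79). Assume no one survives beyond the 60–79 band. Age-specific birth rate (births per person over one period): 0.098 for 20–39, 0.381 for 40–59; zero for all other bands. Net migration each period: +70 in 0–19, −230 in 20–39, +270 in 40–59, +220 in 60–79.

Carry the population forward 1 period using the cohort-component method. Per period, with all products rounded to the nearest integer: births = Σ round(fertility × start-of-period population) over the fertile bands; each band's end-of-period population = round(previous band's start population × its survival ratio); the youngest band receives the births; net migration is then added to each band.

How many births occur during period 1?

5722

Period 1.
Births: 9400 × 0.098 = 921 ; 12600 × 0.381 = 4801 ⇒ total 5722
20–39: 15000 × 0.98 = 14700
40–59: 9400 × 0.976 = 9174
60–79: 12600 × 0.96 = 12096
Net migration: 0–19 + 70 → 5792; 20–39 − 230 → 14470; 40–59 + 270 → 9444; 60–79 + 220 → 12316
End of period: [5792, 14470, 9444, 12316]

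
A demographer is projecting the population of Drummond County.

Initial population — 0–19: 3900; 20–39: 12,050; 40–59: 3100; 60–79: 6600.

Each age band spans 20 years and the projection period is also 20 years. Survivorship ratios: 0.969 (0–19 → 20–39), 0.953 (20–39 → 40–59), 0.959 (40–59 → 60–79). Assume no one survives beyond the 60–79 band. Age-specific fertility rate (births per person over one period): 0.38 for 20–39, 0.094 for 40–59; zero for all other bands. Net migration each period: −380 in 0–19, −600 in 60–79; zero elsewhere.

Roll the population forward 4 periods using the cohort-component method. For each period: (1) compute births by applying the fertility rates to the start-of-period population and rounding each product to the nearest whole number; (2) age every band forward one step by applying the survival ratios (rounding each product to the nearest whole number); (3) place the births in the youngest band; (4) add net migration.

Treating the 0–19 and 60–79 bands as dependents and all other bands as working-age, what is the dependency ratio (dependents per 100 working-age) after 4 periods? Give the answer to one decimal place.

Period 1.
Births: 12050 × 0.38 = 4579 ; 3100 × 0.094 = 291 ⇒ total 4870
20–39: 3900 × 0.969 = 3779
40–59: 12050 × 0.953 = 11484
60–79: 3100 × 0.959 = 2973
Net migration: 0–19 − 380 → 4490; 60–79 − 600 → 2373
Population now: 0–19=4490, 20–39=3779, 40–59=11484, 60–79=2373
Period 2.
Births: 3779 × 0.38 = 1436 ; 11484 × 0.094 = 1079 ⇒ total 2515
20–39: 4490 × 0.969 = 4351
40–59: 3779 × 0.953 = 3601
60–79: 11484 × 0.959 = 11013
Net migration: 0–19 − 380 → 2135; 60–79 − 600 → 10413
Population now: 0–19=2135, 20–39=4351, 40–59=3601, 60–79=10413
Period 3.
Births: 4351 × 0.38 = 1653 ; 3601 × 0.094 = 338 ⇒ total 1991
20–39: 2135 × 0.969 = 2069
40–59: 4351 × 0.953 = 4147
60–79: 3601 × 0.959 = 3453
Net migration: 0–19 − 380 → 1611; 60–79 − 600 → 2853
Population now: 0–19=1611, 20–39=2069, 40–59=4147, 60–79=2853
Period 4.
Births: 2069 × 0.38 = 786 ; 4147 × 0.094 = 390 ⇒ total 1176
20–39: 1611 × 0.969 = 1561
40–59: 2069 × 0.953 = 1972
60–79: 4147 × 0.959 = 3977
Net migration: 0–19 − 380 → 796; 60–79 − 600 → 3377
Population now: 0–19=796, 20–39=1561, 40–59=1972, 60–79=3377
Dependents (band 0–19 + band 60–79) = 796 + 3377 = 4173; working-age = 3533; ratio = 4173/3533 × 100 = 118.1

118.1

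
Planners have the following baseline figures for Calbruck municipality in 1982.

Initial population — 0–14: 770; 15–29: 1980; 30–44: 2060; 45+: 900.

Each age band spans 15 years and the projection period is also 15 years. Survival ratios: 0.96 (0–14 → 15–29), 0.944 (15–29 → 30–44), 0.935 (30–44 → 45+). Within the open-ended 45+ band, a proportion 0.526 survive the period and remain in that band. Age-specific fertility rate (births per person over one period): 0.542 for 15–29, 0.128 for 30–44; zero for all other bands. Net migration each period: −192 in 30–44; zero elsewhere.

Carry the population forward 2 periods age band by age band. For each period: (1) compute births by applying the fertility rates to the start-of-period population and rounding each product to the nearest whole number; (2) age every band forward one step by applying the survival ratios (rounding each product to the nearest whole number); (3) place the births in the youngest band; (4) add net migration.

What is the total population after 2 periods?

5236

Let band 1 be 0–14 through band 4 = 45+.
[period 1]
Births: 1980 × 0.542 = 1073, 2060 × 0.128 = 264 → 1337
Band 2: 770 × 0.96 = 739
Band 3: 1980 × 0.944 = 1869
Band 4: 2060 × 0.935 + 900 × 0.526 = 1926 + 473 = 2399
Net migration: Band 3 − 192 → 1677
Population now: 0–14=1337, 15–29=739, 30–44=1677, 45+=2399
[period 2]
Births: 739 × 0.542 = 401, 1677 × 0.128 = 215 → 616
Band 2: 1337 × 0.96 = 1284
Band 3: 739 × 0.944 = 698
Band 4: 1677 × 0.935 + 2399 × 0.526 = 1568 + 1262 = 2830
Net migration: Band 3 − 192 → 506
Population now: 0–14=616, 15–29=1284, 30–44=506, 45+=2830
Total after period 2: 616 + 1284 + 506 + 2830 = 5236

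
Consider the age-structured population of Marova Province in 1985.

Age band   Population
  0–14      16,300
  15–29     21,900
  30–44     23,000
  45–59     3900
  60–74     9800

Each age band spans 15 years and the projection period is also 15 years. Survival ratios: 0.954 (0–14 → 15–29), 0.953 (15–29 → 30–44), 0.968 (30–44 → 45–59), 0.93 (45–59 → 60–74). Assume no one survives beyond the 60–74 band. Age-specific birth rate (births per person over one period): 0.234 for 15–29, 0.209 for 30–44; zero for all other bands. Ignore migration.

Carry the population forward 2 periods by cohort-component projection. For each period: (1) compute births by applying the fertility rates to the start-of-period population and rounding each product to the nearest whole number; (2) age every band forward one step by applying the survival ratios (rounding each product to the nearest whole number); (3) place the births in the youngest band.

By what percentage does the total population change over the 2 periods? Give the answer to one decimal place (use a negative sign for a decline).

-2.3

— Period 1 —
Births: 21900 × 0.234 = 5125, 23000 × 0.209 = 4807 ⇒ total 9932
15–29: 16300 × 0.954 = 15550
30–44: 21900 × 0.953 = 20871
45–59: 23000 × 0.968 = 22264
60–74: 3900 × 0.93 = 3627
Population now: 0–14=9932, 15–29=15550, 30–44=20871, 45–59=22264, 60–74=3627
— Period 2 —
Births: 15550 × 0.234 = 3639, 20871 × 0.209 = 4362 ⇒ total 8001
15–29: 9932 × 0.954 = 9475
30–44: 15550 × 0.953 = 14819
45–59: 20871 × 0.968 = 20203
60–74: 22264 × 0.93 = 20706
Population now: 0–14=8001, 15–29=9475, 30–44=14819, 45–59=20203, 60–74=20706
Total: 74900 → 73204; change = -1696; percentage change = -2.3%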